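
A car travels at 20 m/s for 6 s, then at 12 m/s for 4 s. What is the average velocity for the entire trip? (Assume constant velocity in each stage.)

d₁ = v₁t₁ = 20 × 6 = 120 m
d₂ = v₂t₂ = 12 × 4 = 48 m
d_total = 168 m, t_total = 10 s
v_avg = d_total/t_total = 168/10 = 16.8 m/s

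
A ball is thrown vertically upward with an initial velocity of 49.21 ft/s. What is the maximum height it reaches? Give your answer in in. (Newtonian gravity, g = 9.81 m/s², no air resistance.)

v₀ = 49.21 ft/s × 0.3048 = 14.9992 m/s
h_max = v₀² / (2g) = 14.9992² / (2 × 9.81) = 224.976 / 19.62 = 11.4667 m
h_max = 11.4667 m / 0.0254 = 451.4 in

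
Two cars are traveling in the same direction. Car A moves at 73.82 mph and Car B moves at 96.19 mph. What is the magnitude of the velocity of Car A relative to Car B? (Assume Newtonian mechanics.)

v_rel = |v_A - v_B| = |73.82 - 96.19| = 22.37 mph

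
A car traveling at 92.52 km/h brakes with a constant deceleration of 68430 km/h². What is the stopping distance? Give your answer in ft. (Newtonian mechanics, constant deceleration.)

v₀ = 92.52 km/h × 0.2777777777777778 = 25.7 m/s
a = 68430 km/h² × 7.716049382716049e-05 = 5.28009 m/s²
d = v₀² / (2a) = 25.7² / (2 × 5.28009) = 660.49 / 10.5602 = 62.5452 m
d = 62.5452 m / 0.3048 = 205.2 ft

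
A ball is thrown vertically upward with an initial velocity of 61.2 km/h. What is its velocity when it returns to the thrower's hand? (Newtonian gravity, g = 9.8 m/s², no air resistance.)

By conservation of energy (no air resistance), the ball returns to the throw height with the same speed as launch, but directed downward.
|v_ground| = v₀ = 61.2 km/h
v_ground = 61.2 km/h (downward)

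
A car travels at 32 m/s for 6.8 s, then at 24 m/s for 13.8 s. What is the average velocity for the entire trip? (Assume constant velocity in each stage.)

d₁ = v₁t₁ = 32 × 6.8 = 217.6 m
d₂ = v₂t₂ = 24 × 13.8 = 331.2 m
d_total = 548.8 m, t_total = 20.6 s
v_avg = d_total/t_total = 548.8/20.6 = 26.64 m/s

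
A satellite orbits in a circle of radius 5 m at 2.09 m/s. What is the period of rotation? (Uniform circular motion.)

T = 2πr/v = 2π×5/2.09 = 15.03 s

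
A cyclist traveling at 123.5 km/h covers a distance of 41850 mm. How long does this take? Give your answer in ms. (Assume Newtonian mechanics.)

d = 41850 mm × 0.001 = 41.85 m
v = 123.5 km/h × 0.2777777777777778 = 34.3056 m/s
t = d / v = 41.85 / 34.3056 = 1.21992 s
t = 1.21992 s / 0.001 = 1220 ms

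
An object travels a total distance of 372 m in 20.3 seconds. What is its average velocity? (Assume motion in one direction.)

v_avg = Δd / Δt = 372 / 20.3 = 18.33 m/s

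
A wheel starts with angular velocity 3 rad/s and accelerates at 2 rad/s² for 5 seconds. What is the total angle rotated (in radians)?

θ = ω₀t + ½αt² = 3×5 + ½×2×5² = 40.0 rad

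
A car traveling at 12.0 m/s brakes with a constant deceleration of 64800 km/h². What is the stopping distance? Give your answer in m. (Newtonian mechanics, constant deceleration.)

a = 64800 km/h² × 7.716049382716049e-05 = 5.0 m/s²
d = v₀² / (2a) = 12.0² / (2 × 5.0) = 144.0 / 10.0 = 14.4 m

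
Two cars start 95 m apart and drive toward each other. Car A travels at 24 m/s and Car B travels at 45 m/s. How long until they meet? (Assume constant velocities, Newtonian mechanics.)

Combined speed: v_combined = 24 + 45 = 69 m/s
Time to meet: t = d/v_combined = 95/69 = 1.38 s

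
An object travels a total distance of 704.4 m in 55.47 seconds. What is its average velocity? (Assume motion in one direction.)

v_avg = Δd / Δt = 704.4 / 55.47 = 12.7 m/s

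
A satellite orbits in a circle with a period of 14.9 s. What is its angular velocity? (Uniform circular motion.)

ω = 2π/T = 2π/14.9 = 0.4217 rad/s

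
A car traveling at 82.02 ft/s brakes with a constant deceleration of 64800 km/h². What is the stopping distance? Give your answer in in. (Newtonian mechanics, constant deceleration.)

v₀ = 82.02 ft/s × 0.3048 = 24.9997 m/s
a = 64800 km/h² × 7.716049382716049e-05 = 5.0 m/s²
d = v₀² / (2a) = 24.9997² / (2 × 5.0) = 624.985 / 10.0 = 62.4985 m
d = 62.4985 m / 0.0254 = 2461 in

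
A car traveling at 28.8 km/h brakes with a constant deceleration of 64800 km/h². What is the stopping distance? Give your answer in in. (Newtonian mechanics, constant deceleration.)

v₀ = 28.8 km/h × 0.2777777777777778 = 8.0 m/s
a = 64800 km/h² × 7.716049382716049e-05 = 5.0 m/s²
d = v₀² / (2a) = 8.0² / (2 × 5.0) = 64.0 / 10.0 = 6.4 m
d = 6.4 m / 0.0254 = 252.0 in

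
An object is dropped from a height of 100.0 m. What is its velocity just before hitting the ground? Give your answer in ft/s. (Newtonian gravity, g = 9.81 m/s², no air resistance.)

v = √(2gh) = √(2 × 9.81 × 100.0) = 44.2945 m/s
v = 44.2945 m/s / 0.3048 = 145.3 ft/s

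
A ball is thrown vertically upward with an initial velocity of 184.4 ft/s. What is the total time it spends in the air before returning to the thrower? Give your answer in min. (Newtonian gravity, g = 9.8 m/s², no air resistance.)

v₀ = 184.4 ft/s × 0.3048 = 56.2051 m/s
t_total = 2 × v₀ / g = 2 × 56.2051 / 9.8 = 11.4704 s
t_total = 11.4704 s / 60.0 = 0.1912 min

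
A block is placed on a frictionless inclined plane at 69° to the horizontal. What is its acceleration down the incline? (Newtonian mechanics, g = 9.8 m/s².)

a = g sin(θ) = 9.8 × sin(69°) = 9.8 × 0.9336 = 9.15 m/s²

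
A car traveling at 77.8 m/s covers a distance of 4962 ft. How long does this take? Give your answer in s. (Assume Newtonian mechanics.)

d = 4962 ft × 0.3048 = 1512.42 m
t = d / v = 1512.42 / 77.8 = 19.44 s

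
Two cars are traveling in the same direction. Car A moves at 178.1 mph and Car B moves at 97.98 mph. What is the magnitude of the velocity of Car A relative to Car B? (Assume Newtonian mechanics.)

v_rel = |v_A - v_B| = |178.1 - 97.98| = 80.12 mph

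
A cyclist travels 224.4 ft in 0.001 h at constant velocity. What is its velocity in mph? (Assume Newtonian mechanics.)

d = 224.4 ft × 0.3048 = 68.3971 m
t = 0.001 h × 3600.0 = 3.6 s
v = d / t = 68.3971 / 3.6 = 18.9992 m/s
v = 18.9992 m/s / 0.44704 = 42.5 mph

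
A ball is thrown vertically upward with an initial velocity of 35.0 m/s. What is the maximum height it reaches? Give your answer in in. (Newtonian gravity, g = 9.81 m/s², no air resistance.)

h_max = v₀² / (2g) = 35.0² / (2 × 9.81) = 1225.0 / 19.62 = 62.4363 m
h_max = 62.4363 m / 0.0254 = 2458 in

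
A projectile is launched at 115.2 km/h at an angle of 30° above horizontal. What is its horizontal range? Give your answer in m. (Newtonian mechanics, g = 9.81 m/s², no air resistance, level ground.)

v₀ = 115.2 km/h × 0.2777777777777778 = 32.0 m/s
R = v₀² × sin(2θ) / g = 32.0² × sin(2 × 30°) / 9.81 = 1024.0 × 0.866025 / 9.81 = 90.4 m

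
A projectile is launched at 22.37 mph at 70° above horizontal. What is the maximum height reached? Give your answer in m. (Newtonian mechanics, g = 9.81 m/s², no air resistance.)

v₀ = 22.37 mph × 0.44704 = 10.0003 m/s
H = v₀² × sin²(θ) / (2g) = 10.0003² × sin(70°)² / (2 × 9.81) = 100.006 × 0.883022 / 19.62 = 4.501 m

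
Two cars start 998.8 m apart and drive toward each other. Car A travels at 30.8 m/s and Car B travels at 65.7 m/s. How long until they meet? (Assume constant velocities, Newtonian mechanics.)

Combined speed: v_combined = 30.8 + 65.7 = 96.5 m/s
Time to meet: t = d/v_combined = 998.8/96.5 = 10.35 s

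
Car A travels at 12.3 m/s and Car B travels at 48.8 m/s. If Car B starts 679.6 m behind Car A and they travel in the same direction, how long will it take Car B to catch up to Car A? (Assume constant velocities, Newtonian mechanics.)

Relative speed: v_rel = 48.8 - 12.3 = 36.5 m/s
Time to catch: t = d₀/v_rel = 679.6/36.5 = 18.62 s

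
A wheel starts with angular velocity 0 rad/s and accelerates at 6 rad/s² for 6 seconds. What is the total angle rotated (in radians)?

θ = ω₀t + ½αt² = 0×6 + ½×6×6² = 108.0 rad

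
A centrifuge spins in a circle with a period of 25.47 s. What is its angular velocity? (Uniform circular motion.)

ω = 2π/T = 2π/25.47 = 0.2467 rad/s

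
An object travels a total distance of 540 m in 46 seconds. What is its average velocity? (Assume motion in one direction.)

v_avg = Δd / Δt = 540 / 46 = 11.74 m/s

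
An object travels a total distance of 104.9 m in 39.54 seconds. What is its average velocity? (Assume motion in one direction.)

v_avg = Δd / Δt = 104.9 / 39.54 = 2.65 m/s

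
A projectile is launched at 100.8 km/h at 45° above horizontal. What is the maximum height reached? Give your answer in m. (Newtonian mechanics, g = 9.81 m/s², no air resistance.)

v₀ = 100.8 km/h × 0.2777777777777778 = 28.0 m/s
H = v₀² × sin²(θ) / (2g) = 28.0² × sin(45°)² / (2 × 9.81) = 784.0 × 0.5 / 19.62 = 19.98 m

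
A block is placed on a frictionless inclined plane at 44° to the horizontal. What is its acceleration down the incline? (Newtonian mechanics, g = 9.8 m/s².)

a = g sin(θ) = 9.8 × sin(44°) = 9.8 × 0.6947 = 6.81 m/s²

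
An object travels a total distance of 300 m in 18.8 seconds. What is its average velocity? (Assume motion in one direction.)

v_avg = Δd / Δt = 300 / 18.8 = 15.96 m/s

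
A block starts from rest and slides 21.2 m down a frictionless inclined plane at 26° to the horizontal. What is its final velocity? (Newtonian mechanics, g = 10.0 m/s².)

a = g sin(θ) = 10.0 × sin(26°) = 4.3837 m/s²
v = √(2ad) = √(2 × 4.3837 × 21.2) = 13.63 m/s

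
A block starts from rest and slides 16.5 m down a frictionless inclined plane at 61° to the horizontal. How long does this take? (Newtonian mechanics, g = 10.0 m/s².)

a = g sin(θ) = 10.0 × sin(61°) = 8.7462 m/s²
t = √(2d/a) = √(2 × 16.5 / 8.7462) = 1.94 s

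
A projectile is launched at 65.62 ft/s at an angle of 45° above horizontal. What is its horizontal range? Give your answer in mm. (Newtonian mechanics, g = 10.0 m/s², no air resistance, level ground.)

v₀ = 65.62 ft/s × 0.3048 = 20.001 m/s
R = v₀² × sin(2θ) / g = 20.001² × sin(2 × 45°) / 10.0 = 400.04 × 1.0 / 10.0 = 40.004 m
R = 40.004 m / 0.001 = 40000 mm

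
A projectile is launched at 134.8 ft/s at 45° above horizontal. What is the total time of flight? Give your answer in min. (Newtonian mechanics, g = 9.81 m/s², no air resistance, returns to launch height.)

v₀ = 134.8 ft/s × 0.3048 = 41.087 m/s
T = 2 × v₀ × sin(θ) / g = 2 × 41.087 × sin(45°) / 9.81 = 2 × 41.087 × 0.707107 / 9.81 = 5.92312 s
T = 5.92312 s / 60.0 = 0.09872 min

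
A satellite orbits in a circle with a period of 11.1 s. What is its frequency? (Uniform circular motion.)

f = 1/T = 1/11.1 = 0.0901 Hz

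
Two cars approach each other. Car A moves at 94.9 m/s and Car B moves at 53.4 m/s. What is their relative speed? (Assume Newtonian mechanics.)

v_rel = v_A + v_B = 94.9 + 53.4 = 148.3 m/s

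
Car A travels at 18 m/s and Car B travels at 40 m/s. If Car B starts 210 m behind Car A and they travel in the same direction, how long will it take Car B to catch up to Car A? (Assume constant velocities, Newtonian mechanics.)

Relative speed: v_rel = 40 - 18 = 22 m/s
Time to catch: t = d₀/v_rel = 210/22 = 9.55 s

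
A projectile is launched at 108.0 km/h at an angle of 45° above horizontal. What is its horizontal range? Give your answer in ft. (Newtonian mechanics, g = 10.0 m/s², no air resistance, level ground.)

v₀ = 108.0 km/h × 0.2777777777777778 = 30.0 m/s
R = v₀² × sin(2θ) / g = 30.0² × sin(2 × 45°) / 10.0 = 900.0 × 1.0 / 10.0 = 90.0 m
R = 90.0 m / 0.3048 = 295.3 ft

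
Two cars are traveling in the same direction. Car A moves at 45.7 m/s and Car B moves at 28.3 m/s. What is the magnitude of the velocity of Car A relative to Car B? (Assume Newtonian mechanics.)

v_rel = |v_A - v_B| = |45.7 - 28.3| = 17.4 m/s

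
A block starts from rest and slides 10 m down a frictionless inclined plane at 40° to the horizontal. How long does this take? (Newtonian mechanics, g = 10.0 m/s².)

a = g sin(θ) = 10.0 × sin(40°) = 6.4279 m/s²
t = √(2d/a) = √(2 × 10 / 6.4279) = 1.76 s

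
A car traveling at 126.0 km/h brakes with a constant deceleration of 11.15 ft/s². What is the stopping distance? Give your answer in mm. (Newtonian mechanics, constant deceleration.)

v₀ = 126.0 km/h × 0.2777777777777778 = 35.0 m/s
a = 11.15 ft/s² × 0.3048 = 3.39852 m/s²
d = v₀² / (2a) = 35.0² / (2 × 3.39852) = 1225.0 / 6.79704 = 180.226 m
d = 180.226 m / 0.001 = 180200 mm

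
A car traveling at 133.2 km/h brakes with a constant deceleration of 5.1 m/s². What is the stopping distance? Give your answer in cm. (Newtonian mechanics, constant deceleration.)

v₀ = 133.2 km/h × 0.2777777777777778 = 37.0 m/s
d = v₀² / (2a) = 37.0² / (2 × 5.1) = 1369.0 / 10.2 = 134.216 m
d = 134.216 m / 0.01 = 13420 cm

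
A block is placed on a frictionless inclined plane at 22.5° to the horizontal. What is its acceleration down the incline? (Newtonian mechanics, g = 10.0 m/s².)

a = g sin(θ) = 10.0 × sin(22.5°) = 10.0 × 0.3827 = 3.83 m/s²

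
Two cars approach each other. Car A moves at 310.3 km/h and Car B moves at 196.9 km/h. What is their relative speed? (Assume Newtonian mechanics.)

v_rel = v_A + v_B = 310.3 + 196.9 = 507.2 km/h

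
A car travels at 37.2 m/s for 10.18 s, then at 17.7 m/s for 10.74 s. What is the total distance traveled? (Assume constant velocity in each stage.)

d₁ = v₁t₁ = 37.2 × 10.18 = 378.696 m
d₂ = v₂t₂ = 17.7 × 10.74 = 190.098 m
d_total = 378.696 + 190.098 = 568.79 m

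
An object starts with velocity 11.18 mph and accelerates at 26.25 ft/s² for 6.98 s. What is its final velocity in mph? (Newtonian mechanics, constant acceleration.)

v₀ = 11.18 mph × 0.44704 = 4.99791 m/s
a = 26.25 ft/s² × 0.3048 = 8.001 m/s²
v = v₀ + a × t = 4.99791 + 8.001 × 6.98 = 60.8449 m/s
v = 60.8449 m/s / 0.44704 = 136.1 mph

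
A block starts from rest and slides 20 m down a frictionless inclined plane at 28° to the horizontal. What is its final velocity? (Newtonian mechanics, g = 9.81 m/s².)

a = g sin(θ) = 9.81 × sin(28°) = 4.6055 m/s²
v = √(2ad) = √(2 × 4.6055 × 20) = 13.57 m/s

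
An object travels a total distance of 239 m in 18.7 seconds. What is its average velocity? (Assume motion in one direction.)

v_avg = Δd / Δt = 239 / 18.7 = 12.78 m/s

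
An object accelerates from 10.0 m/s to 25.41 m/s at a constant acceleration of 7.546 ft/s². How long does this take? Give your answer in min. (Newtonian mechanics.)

a = 7.546 ft/s² × 0.3048 = 2.30002 m/s²
t = (v - v₀) / a = (25.41 - 10.0) / 2.30002 = 6.69994 s
t = 6.69994 s / 60.0 = 0.1117 min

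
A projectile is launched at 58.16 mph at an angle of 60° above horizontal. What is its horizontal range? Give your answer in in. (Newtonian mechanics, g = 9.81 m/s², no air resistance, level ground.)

v₀ = 58.16 mph × 0.44704 = 25.9998 m/s
R = v₀² × sin(2θ) / g = 25.9998² × sin(2 × 60°) / 9.81 = 675.99 × 0.866025 / 9.81 = 59.6763 m
R = 59.6763 m / 0.0254 = 2349 in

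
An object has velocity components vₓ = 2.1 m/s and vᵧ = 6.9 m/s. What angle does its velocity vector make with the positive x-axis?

θ = arctan(vᵧ/vₓ) = arctan(6.9/2.1) = 73.07°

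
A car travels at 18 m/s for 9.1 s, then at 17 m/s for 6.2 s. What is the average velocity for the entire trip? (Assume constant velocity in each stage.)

d₁ = v₁t₁ = 18 × 9.1 = 163.8 m
d₂ = v₂t₂ = 17 × 6.2 = 105.4 m
d_total = 269.2 m, t_total = 15.3 s
v_avg = d_total/t_total = 269.2/15.3 = 17.59 m/s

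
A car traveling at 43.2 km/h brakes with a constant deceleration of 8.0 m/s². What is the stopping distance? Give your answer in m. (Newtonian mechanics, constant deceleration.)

v₀ = 43.2 km/h × 0.2777777777777778 = 12.0 m/s
d = v₀² / (2a) = 12.0² / (2 × 8.0) = 144.0 / 16.0 = 9.0 m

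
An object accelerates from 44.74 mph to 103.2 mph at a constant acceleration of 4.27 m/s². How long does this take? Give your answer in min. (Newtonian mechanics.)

v₀ = 44.74 mph × 0.44704 = 20.0006 m/s
v = 103.2 mph × 0.44704 = 46.1345 m/s
t = (v - v₀) / a = (46.1345 - 20.0006) / 4.27 = 6.12035 s
t = 6.12035 s / 60.0 = 0.102 min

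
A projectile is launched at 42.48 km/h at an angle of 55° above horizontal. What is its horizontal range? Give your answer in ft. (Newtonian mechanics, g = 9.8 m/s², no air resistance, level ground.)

v₀ = 42.48 km/h × 0.2777777777777778 = 11.8 m/s
R = v₀² × sin(2θ) / g = 11.8² × sin(2 × 55°) / 9.8 = 139.24 × 0.939693 / 9.8 = 13.3513 m
R = 13.3513 m / 0.3048 = 43.8 ft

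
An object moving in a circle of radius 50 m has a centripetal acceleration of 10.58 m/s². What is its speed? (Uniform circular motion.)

v = √(a_c × r) = √(10.58 × 50) = 23.0 m/s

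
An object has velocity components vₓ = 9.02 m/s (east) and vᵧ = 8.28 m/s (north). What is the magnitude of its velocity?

|v| = √(vₓ² + vᵧ²) = √(9.02² + 8.28²) = √(149.9188) = 12.24 m/s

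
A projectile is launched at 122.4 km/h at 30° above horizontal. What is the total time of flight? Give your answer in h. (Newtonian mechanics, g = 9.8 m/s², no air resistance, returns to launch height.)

v₀ = 122.4 km/h × 0.2777777777777778 = 34.0 m/s
T = 2 × v₀ × sin(θ) / g = 2 × 34.0 × sin(30°) / 9.8 = 2 × 34.0 × 0.5 / 9.8 = 3.46939 s
T = 3.46939 s / 3600.0 = 0.0009637 h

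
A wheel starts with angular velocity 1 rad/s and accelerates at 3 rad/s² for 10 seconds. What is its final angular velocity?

ω = ω₀ + αt = 1 + 3 × 10 = 31 rad/s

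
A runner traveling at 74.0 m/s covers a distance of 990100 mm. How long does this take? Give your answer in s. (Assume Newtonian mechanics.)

d = 990100 mm × 0.001 = 990.1 m
t = d / v = 990.1 / 74.0 = 13.38 s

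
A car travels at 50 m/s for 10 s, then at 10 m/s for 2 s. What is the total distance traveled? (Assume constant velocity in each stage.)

d₁ = v₁t₁ = 50 × 10 = 500 m
d₂ = v₂t₂ = 10 × 2 = 20 m
d_total = 500 + 20 = 520 m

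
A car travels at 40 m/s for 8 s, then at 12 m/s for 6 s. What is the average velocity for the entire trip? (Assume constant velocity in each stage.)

d₁ = v₁t₁ = 40 × 8 = 320 m
d₂ = v₂t₂ = 12 × 6 = 72 m
d_total = 392 m, t_total = 14 s
v_avg = d_total/t_total = 392/14 = 28.0 m/s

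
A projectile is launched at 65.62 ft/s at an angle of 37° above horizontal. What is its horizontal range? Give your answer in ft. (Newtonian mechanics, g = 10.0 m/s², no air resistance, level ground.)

v₀ = 65.62 ft/s × 0.3048 = 20.001 m/s
R = v₀² × sin(2θ) / g = 20.001² × sin(2 × 37°) / 10.0 = 400.04 × 0.961262 / 10.0 = 38.4543 m
R = 38.4543 m / 0.3048 = 126.2 ft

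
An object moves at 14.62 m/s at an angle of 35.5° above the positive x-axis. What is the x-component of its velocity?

vₓ = v cos(θ) = 14.62 × cos(35.5°) = 11.9 m/s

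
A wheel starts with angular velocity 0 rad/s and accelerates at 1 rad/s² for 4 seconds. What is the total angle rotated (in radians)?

θ = ω₀t + ½αt² = 0×4 + ½×1×4² = 8.0 rad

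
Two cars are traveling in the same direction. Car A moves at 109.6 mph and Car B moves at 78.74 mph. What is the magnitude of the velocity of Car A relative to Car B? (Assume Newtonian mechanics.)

v_rel = |v_A - v_B| = |109.6 - 78.74| = 30.86 mph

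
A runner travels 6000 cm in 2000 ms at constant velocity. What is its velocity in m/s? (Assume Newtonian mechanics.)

d = 6000 cm × 0.01 = 60.0 m
t = 2000 ms × 0.001 = 2.0 s
v = d / t = 60.0 / 2.0 = 30.0 m/s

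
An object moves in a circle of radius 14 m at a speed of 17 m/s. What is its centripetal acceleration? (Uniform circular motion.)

a_c = v²/r = 17²/14 = 289/14 = 20.64 m/s²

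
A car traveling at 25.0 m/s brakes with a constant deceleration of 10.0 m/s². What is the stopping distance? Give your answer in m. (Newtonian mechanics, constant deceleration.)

d = v₀² / (2a) = 25.0² / (2 × 10.0) = 625.0 / 20.0 = 31.25 m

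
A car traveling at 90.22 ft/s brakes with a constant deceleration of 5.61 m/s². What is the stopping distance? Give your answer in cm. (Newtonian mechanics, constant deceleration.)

v₀ = 90.22 ft/s × 0.3048 = 27.4991 m/s
d = v₀² / (2a) = 27.4991² / (2 × 5.61) = 756.201 / 11.22 = 67.3976 m
d = 67.3976 m / 0.01 = 6740 cm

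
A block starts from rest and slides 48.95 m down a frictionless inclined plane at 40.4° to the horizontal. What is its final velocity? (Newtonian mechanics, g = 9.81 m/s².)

a = g sin(θ) = 9.81 × sin(40.4°) = 6.3581 m/s²
v = √(2ad) = √(2 × 6.3581 × 48.95) = 24.95 m/s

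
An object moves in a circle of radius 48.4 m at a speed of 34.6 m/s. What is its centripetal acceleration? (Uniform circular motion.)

a_c = v²/r = 34.6²/48.4 = 1197.16/48.4 = 24.73 m/s²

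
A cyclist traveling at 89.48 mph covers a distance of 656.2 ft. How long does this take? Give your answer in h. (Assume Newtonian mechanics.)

d = 656.2 ft × 0.3048 = 200.01 m
v = 89.48 mph × 0.44704 = 40.0011 m/s
t = d / v = 200.01 / 40.0011 = 5.00011 s
t = 5.00011 s / 3600.0 = 0.001389 h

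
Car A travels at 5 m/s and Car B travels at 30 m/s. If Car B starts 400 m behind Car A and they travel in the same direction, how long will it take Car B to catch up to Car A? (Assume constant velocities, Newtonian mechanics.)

Relative speed: v_rel = 30 - 5 = 25 m/s
Time to catch: t = d₀/v_rel = 400/25 = 16.0 s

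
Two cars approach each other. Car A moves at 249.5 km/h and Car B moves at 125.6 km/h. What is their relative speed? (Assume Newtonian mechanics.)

v_rel = v_A + v_B = 249.5 + 125.6 = 375.1 km/h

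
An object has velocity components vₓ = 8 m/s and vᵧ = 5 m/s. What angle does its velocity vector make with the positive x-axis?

θ = arctan(vᵧ/vₓ) = arctan(5/8) = 32.01°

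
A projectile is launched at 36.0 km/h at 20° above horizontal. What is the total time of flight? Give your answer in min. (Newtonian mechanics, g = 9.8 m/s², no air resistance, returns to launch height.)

v₀ = 36.0 km/h × 0.2777777777777778 = 10.0 m/s
T = 2 × v₀ × sin(θ) / g = 2 × 10.0 × sin(20°) / 9.8 = 2 × 10.0 × 0.34202 / 9.8 = 0.698 s
T = 0.698 s / 60.0 = 0.01163 min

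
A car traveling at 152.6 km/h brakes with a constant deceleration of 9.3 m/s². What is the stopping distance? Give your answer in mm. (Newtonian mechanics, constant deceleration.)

v₀ = 152.6 km/h × 0.2777777777777778 = 42.3889 m/s
d = v₀² / (2a) = 42.3889² / (2 × 9.3) = 1796.82 / 18.6 = 96.6032 m
d = 96.6032 m / 0.001 = 96600 mm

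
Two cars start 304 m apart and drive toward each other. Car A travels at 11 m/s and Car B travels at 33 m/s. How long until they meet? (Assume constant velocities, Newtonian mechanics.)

Combined speed: v_combined = 11 + 33 = 44 m/s
Time to meet: t = d/v_combined = 304/44 = 6.91 s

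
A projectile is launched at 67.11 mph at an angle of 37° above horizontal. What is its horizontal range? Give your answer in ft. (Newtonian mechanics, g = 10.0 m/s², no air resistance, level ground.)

v₀ = 67.11 mph × 0.44704 = 30.0009 m/s
R = v₀² × sin(2θ) / g = 30.0009² × sin(2 × 37°) / 10.0 = 900.054 × 0.961262 / 10.0 = 86.5188 m
R = 86.5188 m / 0.3048 = 283.9 ft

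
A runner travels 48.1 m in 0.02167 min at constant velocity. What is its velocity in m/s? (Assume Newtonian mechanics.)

t = 0.02167 min × 60.0 = 1.3002 s
v = d / t = 48.1 / 1.3002 = 36.99 m/s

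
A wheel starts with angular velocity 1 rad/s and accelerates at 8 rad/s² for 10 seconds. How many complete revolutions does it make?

θ = ω₀t + ½αt² = 1×10 + ½×8×10² = 410.0 rad
Total revolutions = θ/(2π) = 410.0/(2π) = 65.25
Complete revolutions = ⌊65.25⌋ = 65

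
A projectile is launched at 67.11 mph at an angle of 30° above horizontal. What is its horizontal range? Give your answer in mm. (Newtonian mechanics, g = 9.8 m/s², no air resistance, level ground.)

v₀ = 67.11 mph × 0.44704 = 30.0009 m/s
R = v₀² × sin(2θ) / g = 30.0009² × sin(2 × 30°) / 9.8 = 900.054 × 0.866025 / 9.8 = 79.5377 m
R = 79.5377 m / 0.001 = 79540 mm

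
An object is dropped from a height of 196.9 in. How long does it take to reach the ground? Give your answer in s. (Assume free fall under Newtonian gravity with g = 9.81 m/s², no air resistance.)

h = 196.9 in × 0.0254 = 5.00126 m
t = √(2h/g) = √(2 × 5.00126 / 9.81) = 1.01 s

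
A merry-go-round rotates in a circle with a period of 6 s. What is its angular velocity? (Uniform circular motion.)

ω = 2π/T = 2π/6 = 1.0472 rad/s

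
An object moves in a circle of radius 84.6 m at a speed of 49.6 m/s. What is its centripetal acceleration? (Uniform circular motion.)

a_c = v²/r = 49.6²/84.6 = 2460.16/84.6 = 29.08 m/s²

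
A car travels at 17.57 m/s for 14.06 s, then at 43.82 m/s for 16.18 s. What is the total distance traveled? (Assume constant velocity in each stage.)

d₁ = v₁t₁ = 17.57 × 14.06 = 247.0342 m
d₂ = v₂t₂ = 43.82 × 16.18 = 709.0076 m
d_total = 247.0342 + 709.0076 = 956.04 m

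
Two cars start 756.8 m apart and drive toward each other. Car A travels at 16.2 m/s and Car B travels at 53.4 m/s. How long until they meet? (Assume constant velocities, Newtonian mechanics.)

Combined speed: v_combined = 16.2 + 53.4 = 69.6 m/s
Time to meet: t = d/v_combined = 756.8/69.6 = 10.87 s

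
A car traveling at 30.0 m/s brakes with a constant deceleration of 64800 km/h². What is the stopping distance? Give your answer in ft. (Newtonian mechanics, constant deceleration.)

a = 64800 km/h² × 7.716049382716049e-05 = 5.0 m/s²
d = v₀² / (2a) = 30.0² / (2 × 5.0) = 900.0 / 10.0 = 90.0 m
d = 90.0 m / 0.3048 = 295.3 ft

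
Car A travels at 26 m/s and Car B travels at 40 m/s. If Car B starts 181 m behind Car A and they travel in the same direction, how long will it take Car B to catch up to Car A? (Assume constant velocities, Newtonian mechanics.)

Relative speed: v_rel = 40 - 26 = 14 m/s
Time to catch: t = d₀/v_rel = 181/14 = 12.93 s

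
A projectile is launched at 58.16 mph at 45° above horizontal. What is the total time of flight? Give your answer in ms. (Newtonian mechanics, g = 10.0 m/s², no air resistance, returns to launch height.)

v₀ = 58.16 mph × 0.44704 = 25.9998 m/s
T = 2 × v₀ × sin(θ) / g = 2 × 25.9998 × sin(45°) / 10.0 = 2 × 25.9998 × 0.707107 / 10.0 = 3.67693 s
T = 3.67693 s / 0.001 = 3677 ms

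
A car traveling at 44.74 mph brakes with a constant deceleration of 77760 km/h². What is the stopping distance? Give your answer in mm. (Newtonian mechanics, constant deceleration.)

v₀ = 44.74 mph × 0.44704 = 20.0006 m/s
a = 77760 km/h² × 7.716049382716049e-05 = 6.0 m/s²
d = v₀² / (2a) = 20.0006² / (2 × 6.0) = 400.024 / 12.0 = 33.3353 m
d = 33.3353 m / 0.001 = 33340 mm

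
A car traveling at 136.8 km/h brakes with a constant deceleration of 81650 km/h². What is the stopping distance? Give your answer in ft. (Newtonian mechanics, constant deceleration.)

v₀ = 136.8 km/h × 0.2777777777777778 = 38.0 m/s
a = 81650 km/h² × 7.716049382716049e-05 = 6.30015 m/s²
d = v₀² / (2a) = 38.0² / (2 × 6.30015) = 1444.0 / 12.6003 = 114.6 m
d = 114.6 m / 0.3048 = 376.0 ft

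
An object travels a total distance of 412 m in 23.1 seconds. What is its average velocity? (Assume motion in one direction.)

v_avg = Δd / Δt = 412 / 23.1 = 17.84 m/s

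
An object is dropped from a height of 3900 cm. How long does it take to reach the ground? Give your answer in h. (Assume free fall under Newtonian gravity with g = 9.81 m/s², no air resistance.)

h = 3900 cm × 0.01 = 39.0 m
t = √(2h/g) = √(2 × 39.0 / 9.81) = 2.81976 s
t = 2.81976 s / 3600.0 = 0.0007833 h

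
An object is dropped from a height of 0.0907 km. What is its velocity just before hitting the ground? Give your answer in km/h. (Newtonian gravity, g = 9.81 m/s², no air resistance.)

h = 0.0907 km × 1000.0 = 90.7 m
v = √(2gh) = √(2 × 9.81 × 90.7) = 42.1845 m/s
v = 42.1845 m/s / 0.2777777777777778 = 151.9 km/h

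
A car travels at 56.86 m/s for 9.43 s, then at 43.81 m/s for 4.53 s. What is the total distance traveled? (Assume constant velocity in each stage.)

d₁ = v₁t₁ = 56.86 × 9.43 = 536.1898 m
d₂ = v₂t₂ = 43.81 × 4.53 = 198.4593 m
d_total = 536.1898 + 198.4593 = 734.65 m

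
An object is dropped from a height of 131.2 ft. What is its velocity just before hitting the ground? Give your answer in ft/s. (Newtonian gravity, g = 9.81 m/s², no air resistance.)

h = 131.2 ft × 0.3048 = 39.9898 m
v = √(2gh) = √(2 × 9.81 × 39.9898) = 28.0107 m/s
v = 28.0107 m/s / 0.3048 = 91.9 ft/s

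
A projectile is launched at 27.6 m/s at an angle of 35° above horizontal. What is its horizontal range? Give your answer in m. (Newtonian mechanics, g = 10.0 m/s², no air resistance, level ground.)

R = v₀² × sin(2θ) / g = 27.6² × sin(2 × 35°) / 10.0 = 761.76 × 0.939693 / 10.0 = 71.58 m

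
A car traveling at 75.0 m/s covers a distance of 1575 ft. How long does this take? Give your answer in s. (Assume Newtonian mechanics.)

d = 1575 ft × 0.3048 = 480.06 m
t = d / v = 480.06 / 75.0 = 6.401 s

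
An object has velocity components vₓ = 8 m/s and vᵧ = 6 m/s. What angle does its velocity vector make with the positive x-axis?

θ = arctan(vᵧ/vₓ) = arctan(6/8) = 36.87°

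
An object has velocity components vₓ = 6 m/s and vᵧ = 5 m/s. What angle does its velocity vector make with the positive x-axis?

θ = arctan(vᵧ/vₓ) = arctan(5/6) = 39.81°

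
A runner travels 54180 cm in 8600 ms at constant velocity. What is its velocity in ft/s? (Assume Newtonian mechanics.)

d = 54180 cm × 0.01 = 541.8 m
t = 8600 ms × 0.001 = 8.6 s
v = d / t = 541.8 / 8.6 = 63.0 m/s
v = 63.0 m/s / 0.3048 = 206.7 ft/s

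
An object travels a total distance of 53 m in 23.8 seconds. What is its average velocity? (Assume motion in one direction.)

v_avg = Δd / Δt = 53 / 23.8 = 2.23 m/s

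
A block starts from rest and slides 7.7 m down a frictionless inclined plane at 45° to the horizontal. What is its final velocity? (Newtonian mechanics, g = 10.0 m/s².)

a = g sin(θ) = 10.0 × sin(45°) = 7.0711 m/s²
v = √(2ad) = √(2 × 7.0711 × 7.7) = 10.44 m/s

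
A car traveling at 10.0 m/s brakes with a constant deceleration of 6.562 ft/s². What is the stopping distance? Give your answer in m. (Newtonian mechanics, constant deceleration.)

a = 6.562 ft/s² × 0.3048 = 2.0001 m/s²
d = v₀² / (2a) = 10.0² / (2 × 2.0001) = 100.0 / 4.0002 = 25.0 m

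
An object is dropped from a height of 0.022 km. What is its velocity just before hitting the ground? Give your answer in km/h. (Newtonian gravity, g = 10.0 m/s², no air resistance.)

h = 0.022 km × 1000.0 = 22.0 m
v = √(2gh) = √(2 × 10.0 × 22.0) = 20.9762 m/s
v = 20.9762 m/s / 0.2777777777777778 = 75.51 km/h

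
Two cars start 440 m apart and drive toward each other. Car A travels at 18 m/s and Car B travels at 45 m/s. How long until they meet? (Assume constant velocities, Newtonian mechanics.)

Combined speed: v_combined = 18 + 45 = 63 m/s
Time to meet: t = d/v_combined = 440/63 = 6.98 s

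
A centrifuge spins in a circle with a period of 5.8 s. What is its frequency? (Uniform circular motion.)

f = 1/T = 1/5.8 = 0.1724 Hz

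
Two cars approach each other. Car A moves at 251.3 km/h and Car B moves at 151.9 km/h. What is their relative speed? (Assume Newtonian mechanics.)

v_rel = v_A + v_B = 251.3 + 151.9 = 403.2 km/h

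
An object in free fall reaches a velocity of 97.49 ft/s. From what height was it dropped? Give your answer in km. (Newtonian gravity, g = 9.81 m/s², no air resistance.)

v = 97.49 ft/s × 0.3048 = 29.715 m/s
h = v² / (2g) = 29.715² / (2 × 9.81) = 45.0041 m
h = 45.0041 m / 1000.0 = 0.045 km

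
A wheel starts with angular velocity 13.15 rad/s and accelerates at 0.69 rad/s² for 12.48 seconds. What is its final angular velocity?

ω = ω₀ + αt = 13.15 + 0.69 × 12.48 = 21.76 rad/s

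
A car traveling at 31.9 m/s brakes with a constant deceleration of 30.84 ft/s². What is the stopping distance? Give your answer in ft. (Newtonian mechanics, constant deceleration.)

a = 30.84 ft/s² × 0.3048 = 9.40003 m/s²
d = v₀² / (2a) = 31.9² / (2 × 9.40003) = 1017.61 / 18.8001 = 54.1279 m
d = 54.1279 m / 0.3048 = 177.6 ft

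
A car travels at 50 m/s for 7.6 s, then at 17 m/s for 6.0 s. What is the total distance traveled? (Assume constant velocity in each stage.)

d₁ = v₁t₁ = 50 × 7.6 = 380.0 m
d₂ = v₂t₂ = 17 × 6.0 = 102.0 m
d_total = 380.0 + 102.0 = 482.0 m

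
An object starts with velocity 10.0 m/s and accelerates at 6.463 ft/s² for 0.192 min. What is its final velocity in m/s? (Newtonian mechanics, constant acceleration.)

a = 6.463 ft/s² × 0.3048 = 1.96992 m/s²
t = 0.192 min × 60.0 = 11.52 s
v = v₀ + a × t = 10.0 + 1.96992 × 11.52 = 32.69 m/s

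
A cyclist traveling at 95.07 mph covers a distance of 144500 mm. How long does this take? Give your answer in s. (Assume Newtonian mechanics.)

d = 144500 mm × 0.001 = 144.5 m
v = 95.07 mph × 0.44704 = 42.5001 m/s
t = d / v = 144.5 / 42.5001 = 3.4 s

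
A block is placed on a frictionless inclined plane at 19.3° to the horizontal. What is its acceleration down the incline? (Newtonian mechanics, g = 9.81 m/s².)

a = g sin(θ) = 9.81 × sin(19.3°) = 9.81 × 0.3305 = 3.24 m/s²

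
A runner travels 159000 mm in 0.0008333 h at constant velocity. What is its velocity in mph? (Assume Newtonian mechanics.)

d = 159000 mm × 0.001 = 159.0 m
t = 0.0008333 h × 3600.0 = 2.99988 s
v = d / t = 159.0 / 2.99988 = 53.0021 m/s
v = 53.0021 m/s / 0.44704 = 118.6 mph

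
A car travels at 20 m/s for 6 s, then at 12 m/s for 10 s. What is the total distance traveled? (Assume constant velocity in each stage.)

d₁ = v₁t₁ = 20 × 6 = 120 m
d₂ = v₂t₂ = 12 × 10 = 120 m
d_total = 120 + 120 = 240 m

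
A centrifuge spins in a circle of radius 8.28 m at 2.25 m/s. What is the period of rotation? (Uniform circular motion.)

T = 2πr/v = 2π×8.28/2.25 = 23.12 s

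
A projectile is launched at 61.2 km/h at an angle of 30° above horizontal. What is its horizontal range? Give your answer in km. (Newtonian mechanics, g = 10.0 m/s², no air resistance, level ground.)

v₀ = 61.2 km/h × 0.2777777777777778 = 17.0 m/s
R = v₀² × sin(2θ) / g = 17.0² × sin(2 × 30°) / 10.0 = 289.0 × 0.866025 / 10.0 = 25.0281 m
R = 25.0281 m / 1000.0 = 0.02503 km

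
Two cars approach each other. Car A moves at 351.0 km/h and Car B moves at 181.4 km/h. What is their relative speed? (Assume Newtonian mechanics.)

v_rel = v_A + v_B = 351.0 + 181.4 = 532.4 km/h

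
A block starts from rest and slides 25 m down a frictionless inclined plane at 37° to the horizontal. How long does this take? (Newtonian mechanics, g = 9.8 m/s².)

a = g sin(θ) = 9.8 × sin(37°) = 5.8978 m/s²
t = √(2d/a) = √(2 × 25 / 5.8978) = 2.91 s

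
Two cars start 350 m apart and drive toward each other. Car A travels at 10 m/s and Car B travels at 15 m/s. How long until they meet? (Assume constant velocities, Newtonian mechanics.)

Combined speed: v_combined = 10 + 15 = 25 m/s
Time to meet: t = d/v_combined = 350/25 = 14.0 s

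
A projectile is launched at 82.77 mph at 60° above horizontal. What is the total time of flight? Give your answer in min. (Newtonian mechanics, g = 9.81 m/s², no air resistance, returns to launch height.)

v₀ = 82.77 mph × 0.44704 = 37.0015 m/s
T = 2 × v₀ × sin(θ) / g = 2 × 37.0015 × sin(60°) / 9.81 = 2 × 37.0015 × 0.866025 / 9.81 = 6.53297 s
T = 6.53297 s / 60.0 = 0.1089 min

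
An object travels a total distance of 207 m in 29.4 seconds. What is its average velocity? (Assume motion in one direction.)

v_avg = Δd / Δt = 207 / 29.4 = 7.04 m/s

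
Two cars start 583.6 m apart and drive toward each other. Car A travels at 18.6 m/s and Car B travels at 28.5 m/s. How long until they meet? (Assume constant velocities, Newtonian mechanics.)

Combined speed: v_combined = 18.6 + 28.5 = 47.1 m/s
Time to meet: t = d/v_combined = 583.6/47.1 = 12.39 s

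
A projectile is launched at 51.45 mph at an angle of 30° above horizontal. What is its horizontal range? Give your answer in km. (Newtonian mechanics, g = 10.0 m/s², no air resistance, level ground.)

v₀ = 51.45 mph × 0.44704 = 23.0002 m/s
R = v₀² × sin(2θ) / g = 23.0002² × sin(2 × 30°) / 10.0 = 529.009 × 0.866025 / 10.0 = 45.8135 m
R = 45.8135 m / 1000.0 = 0.04581 km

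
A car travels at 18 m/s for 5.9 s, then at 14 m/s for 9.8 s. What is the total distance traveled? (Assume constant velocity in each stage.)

d₁ = v₁t₁ = 18 × 5.9 = 106.2 m
d₂ = v₂t₂ = 14 × 9.8 = 137.2 m
d_total = 106.2 + 137.2 = 243.4 m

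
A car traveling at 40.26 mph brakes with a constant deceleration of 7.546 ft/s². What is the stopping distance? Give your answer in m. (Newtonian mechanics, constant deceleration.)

v₀ = 40.26 mph × 0.44704 = 17.9978 m/s
a = 7.546 ft/s² × 0.3048 = 2.30002 m/s²
d = v₀² / (2a) = 17.9978² / (2 × 2.30002) = 323.921 / 4.60004 = 70.42 m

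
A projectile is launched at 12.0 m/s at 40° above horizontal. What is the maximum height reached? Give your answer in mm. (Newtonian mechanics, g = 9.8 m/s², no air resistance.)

H = v₀² × sin²(θ) / (2g) = 12.0² × sin(40°)² / (2 × 9.8) = 144.0 × 0.413176 / 19.6 = 3.03558 m
H = 3.03558 m / 0.001 = 3036 mm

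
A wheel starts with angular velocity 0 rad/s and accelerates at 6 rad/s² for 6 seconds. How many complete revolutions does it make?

θ = ω₀t + ½αt² = 0×6 + ½×6×6² = 108.0 rad
Total revolutions = θ/(2π) = 108.0/(2π) = 17.19
Complete revolutions = ⌊17.19⌋ = 17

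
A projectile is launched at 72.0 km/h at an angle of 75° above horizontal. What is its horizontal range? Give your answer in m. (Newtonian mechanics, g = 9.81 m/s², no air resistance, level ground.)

v₀ = 72.0 km/h × 0.2777777777777778 = 20.0 m/s
R = v₀² × sin(2θ) / g = 20.0² × sin(2 × 75°) / 9.81 = 400.0 × 0.5 / 9.81 = 20.39 m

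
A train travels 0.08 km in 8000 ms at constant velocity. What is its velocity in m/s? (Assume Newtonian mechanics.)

d = 0.08 km × 1000.0 = 80.0 m
t = 8000 ms × 0.001 = 8.0 s
v = d / t = 80.0 / 8.0 = 10.0 m/s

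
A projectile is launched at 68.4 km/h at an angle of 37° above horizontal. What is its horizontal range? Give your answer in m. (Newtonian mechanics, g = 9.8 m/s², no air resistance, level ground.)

v₀ = 68.4 km/h × 0.2777777777777778 = 19.0 m/s
R = v₀² × sin(2θ) / g = 19.0² × sin(2 × 37°) / 9.8 = 361.0 × 0.961262 / 9.8 = 35.41 m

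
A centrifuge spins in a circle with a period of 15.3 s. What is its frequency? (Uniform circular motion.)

f = 1/T = 1/15.3 = 0.0654 Hz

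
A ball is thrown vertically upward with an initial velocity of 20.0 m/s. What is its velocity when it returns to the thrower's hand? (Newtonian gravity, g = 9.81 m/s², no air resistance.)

By conservation of energy (no air resistance), the ball returns to the throw height with the same speed as launch, but directed downward.
|v_ground| = v₀ = 20.0 m/s
v_ground = 20.0 m/s (downward)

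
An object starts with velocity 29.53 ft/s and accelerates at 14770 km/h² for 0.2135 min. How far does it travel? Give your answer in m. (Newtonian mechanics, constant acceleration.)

v₀ = 29.53 ft/s × 0.3048 = 9.00074 m/s
a = 14770 km/h² × 7.716049382716049e-05 = 1.13966 m/s²
t = 0.2135 min × 60.0 = 12.81 s
d = v₀ × t + ½ × a × t² = 9.00074 × 12.81 + 0.5 × 1.13966 × 12.81² = 208.8 m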